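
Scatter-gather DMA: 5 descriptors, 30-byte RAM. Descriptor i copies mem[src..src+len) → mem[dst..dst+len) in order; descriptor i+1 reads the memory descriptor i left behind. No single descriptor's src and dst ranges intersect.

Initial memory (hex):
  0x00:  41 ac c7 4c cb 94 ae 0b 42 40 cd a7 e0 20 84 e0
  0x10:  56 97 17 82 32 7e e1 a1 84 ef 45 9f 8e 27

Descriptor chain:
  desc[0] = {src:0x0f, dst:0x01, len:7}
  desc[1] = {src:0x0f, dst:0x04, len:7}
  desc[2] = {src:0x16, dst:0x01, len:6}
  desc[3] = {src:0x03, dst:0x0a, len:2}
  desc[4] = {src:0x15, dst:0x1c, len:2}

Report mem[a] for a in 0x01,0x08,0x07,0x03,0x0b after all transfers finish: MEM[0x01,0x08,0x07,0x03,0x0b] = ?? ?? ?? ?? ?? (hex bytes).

#0 dst[0x01+7] := {0xe0,0x56,0x97,0x17,0x82,0x32,0x7e}
#1 dst[0x04+7] := {0xe0,0x56,0x97,0x17,0x82,0x32,0x7e}
#2 dst[0x01+6] := {0xe1,0xa1,0x84,0xef,0x45,0x9f}
#3 dst[0x0a+2] := {0x84,0xef}
#4 dst[0x1c+2] := {0x7e,0xe1}
query mem[0x01]=0xe1, mem[0x08]=0x82, mem[0x07]=0x17, mem[0x03]=0x84, mem[0x0b]=0xef

MEM[0x01,0x08,0x07,0x03,0x0b] = e1 82 17 84 ef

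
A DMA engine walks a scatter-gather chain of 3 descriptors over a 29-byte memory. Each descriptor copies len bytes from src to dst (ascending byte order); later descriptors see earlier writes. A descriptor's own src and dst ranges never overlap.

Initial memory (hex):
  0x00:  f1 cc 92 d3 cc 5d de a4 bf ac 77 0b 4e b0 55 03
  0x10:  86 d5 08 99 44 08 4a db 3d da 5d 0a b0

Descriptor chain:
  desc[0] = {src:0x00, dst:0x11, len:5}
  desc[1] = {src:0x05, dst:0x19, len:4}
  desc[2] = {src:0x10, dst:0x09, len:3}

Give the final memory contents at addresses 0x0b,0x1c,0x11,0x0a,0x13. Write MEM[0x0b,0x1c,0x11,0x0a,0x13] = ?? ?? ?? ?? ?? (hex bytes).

MEM[0x0b,0x1c,0x11,0x0a,0x13] = cc bf f1 f1 92

#0 dst[0x11+5] := {0xf1,0xcc,0x92,0xd3,0xcc}
#1 dst[0x19+4] := {0x5d,0xde,0xa4,0xbf}
#2 dst[0x09+3] := {0x86,0xf1,0xcc}
query mem[0x0b]=0xcc, mem[0x1c]=0xbf, mem[0x11]=0xf1, mem[0x0a]=0xf1, mem[0x13]=0x92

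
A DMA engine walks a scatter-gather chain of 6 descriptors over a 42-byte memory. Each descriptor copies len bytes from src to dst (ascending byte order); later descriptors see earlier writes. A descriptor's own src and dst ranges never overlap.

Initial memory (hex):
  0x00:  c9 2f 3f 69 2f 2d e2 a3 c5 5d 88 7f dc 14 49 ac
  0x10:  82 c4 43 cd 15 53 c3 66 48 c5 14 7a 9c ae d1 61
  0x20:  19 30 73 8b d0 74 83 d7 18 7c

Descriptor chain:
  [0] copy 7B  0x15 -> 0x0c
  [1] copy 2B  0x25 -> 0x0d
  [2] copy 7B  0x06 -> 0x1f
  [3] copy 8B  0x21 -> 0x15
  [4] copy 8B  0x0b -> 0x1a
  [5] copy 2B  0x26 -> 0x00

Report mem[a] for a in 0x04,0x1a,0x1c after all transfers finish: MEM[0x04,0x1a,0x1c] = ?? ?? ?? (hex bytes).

MEM[0x04,0x1a,0x1c] = 2f 7f 74

  after D0: wrote 7B at 0x0c = 53c36648c5147a
  after D1: wrote 2B at 0x0d = 7483
  after D2: wrote 7B at 0x1f = e2a3c55d887f53
  after D3: wrote 8B at 0x15 = c55d887f5383d718
  after D4: wrote 8B at 0x1a = 7f53748348c5147a
  after D5: wrote 2B at 0x00 = 83d7
query mem[0x04]=0x2f, mem[0x1a]=0x7f, mem[0x1c]=0x74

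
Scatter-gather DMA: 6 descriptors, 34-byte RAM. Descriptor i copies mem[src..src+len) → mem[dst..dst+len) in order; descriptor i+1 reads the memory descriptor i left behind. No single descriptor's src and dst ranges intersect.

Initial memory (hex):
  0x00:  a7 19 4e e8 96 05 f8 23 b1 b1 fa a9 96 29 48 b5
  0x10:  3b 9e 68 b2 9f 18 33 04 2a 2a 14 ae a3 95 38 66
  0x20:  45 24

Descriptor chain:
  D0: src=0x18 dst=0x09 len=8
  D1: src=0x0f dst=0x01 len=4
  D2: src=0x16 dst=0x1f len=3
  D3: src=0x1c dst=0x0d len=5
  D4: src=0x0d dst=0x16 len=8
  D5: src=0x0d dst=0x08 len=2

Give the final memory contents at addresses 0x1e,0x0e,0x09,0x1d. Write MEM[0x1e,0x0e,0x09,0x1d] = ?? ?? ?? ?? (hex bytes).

[0] 0x18->0x09 len=8 : 2a 2a 14 ae a3 95 38 66
[1] 0x0f->0x01 len=4 : 38 66 9e 68
[2] 0x16->0x1f len=3 : 33 04 2a
[3] 0x1c->0x0d len=5 : a3 95 38 33 04
[4] 0x0d->0x16 len=8 : a3 95 38 33 04 68 b2 9f
[5] 0x0d->0x08 len=2 : a3 95
query mem[0x1e]=0x38, mem[0x0e]=0x95, mem[0x09]=0x95, mem[0x1d]=0x9f

MEM[0x1e,0x0e,0x09,0x1d] = 38 95 95 9f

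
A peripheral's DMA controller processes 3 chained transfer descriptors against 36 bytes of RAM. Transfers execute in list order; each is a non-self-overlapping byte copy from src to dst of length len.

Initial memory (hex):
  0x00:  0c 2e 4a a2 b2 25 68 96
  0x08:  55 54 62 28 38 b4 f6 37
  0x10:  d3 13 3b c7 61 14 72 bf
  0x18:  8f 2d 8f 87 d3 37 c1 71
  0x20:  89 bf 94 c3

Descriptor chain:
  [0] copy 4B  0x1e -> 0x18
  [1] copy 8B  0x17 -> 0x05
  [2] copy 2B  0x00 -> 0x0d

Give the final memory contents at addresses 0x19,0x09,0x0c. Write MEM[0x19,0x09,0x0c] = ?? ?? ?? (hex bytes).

MEM[0x19,0x09,0x0c] = 71 bf c1

[0] 0x1e->0x18 len=4 : c1 71 89 bf
[1] 0x17->0x05 len=8 : bf c1 71 89 bf d3 37 c1
[2] 0x00->0x0d len=2 : 0c 2e
query mem[0x19]=0x71, mem[0x09]=0xbf, mem[0x0c]=0xc1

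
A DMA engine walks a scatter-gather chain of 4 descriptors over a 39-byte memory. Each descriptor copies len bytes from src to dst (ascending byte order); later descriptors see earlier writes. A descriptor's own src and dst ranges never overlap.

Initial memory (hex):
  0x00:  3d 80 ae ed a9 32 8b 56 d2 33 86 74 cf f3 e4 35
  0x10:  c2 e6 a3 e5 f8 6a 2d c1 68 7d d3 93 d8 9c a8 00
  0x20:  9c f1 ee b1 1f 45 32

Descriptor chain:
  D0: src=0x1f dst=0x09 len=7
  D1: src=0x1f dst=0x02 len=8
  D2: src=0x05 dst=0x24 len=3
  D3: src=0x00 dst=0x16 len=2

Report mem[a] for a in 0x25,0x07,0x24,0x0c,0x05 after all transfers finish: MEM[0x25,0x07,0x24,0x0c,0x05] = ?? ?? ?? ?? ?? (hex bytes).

[0] 0x1f->0x09 len=7 : 00 9c f1 ee b1 1f 45
[1] 0x1f->0x02 len=8 : 00 9c f1 ee b1 1f 45 32
[2] 0x05->0x24 len=3 : ee b1 1f
[3] 0x00->0x16 len=2 : 3d 80
query mem[0x25]=0xb1, mem[0x07]=0x1f, mem[0x24]=0xee, mem[0x0c]=0xee, mem[0x05]=0xee

MEM[0x25,0x07,0x24,0x0c,0x05] = b1 1f ee ee ee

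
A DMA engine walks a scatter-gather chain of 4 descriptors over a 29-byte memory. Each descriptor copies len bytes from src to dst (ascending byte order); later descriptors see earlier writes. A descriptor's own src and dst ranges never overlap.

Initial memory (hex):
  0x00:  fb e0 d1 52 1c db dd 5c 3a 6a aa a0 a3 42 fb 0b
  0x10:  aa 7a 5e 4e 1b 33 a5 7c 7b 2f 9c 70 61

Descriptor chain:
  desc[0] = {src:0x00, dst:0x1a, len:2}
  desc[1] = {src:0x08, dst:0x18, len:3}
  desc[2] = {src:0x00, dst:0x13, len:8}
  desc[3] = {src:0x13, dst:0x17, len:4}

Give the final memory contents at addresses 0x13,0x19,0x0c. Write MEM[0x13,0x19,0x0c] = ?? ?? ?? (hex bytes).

MEM[0x13,0x19,0x0c] = fb d1 a3

D0: mem[0x1a..0x1b] <- [fb e0]
D1: mem[0x18..0x1a] <- [3a 6a aa]
D2: mem[0x13..0x1a] <- [fb e0 d1 52 1c db dd 5c]
D3: mem[0x17..0x1a] <- [fb e0 d1 52]
query mem[0x13]=0xfb, mem[0x19]=0xd1, mem[0x0c]=0xa3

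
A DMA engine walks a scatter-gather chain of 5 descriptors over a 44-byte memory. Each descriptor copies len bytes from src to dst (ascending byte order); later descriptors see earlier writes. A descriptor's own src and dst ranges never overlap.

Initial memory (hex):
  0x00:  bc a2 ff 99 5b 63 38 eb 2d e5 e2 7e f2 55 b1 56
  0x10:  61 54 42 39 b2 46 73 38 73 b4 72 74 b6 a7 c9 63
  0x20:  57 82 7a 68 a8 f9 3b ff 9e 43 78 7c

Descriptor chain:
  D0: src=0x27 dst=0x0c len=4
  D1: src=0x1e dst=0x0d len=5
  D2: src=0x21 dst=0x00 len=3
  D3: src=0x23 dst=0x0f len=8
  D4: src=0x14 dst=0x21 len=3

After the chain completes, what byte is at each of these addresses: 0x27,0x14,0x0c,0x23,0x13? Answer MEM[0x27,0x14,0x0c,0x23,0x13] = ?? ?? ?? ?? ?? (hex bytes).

MEM[0x27,0x14,0x0c,0x23,0x13] = ff 9e ff 78 ff

  after D0: wrote 4B at 0x0c = ff9e4378
  after D1: wrote 5B at 0x0d = c96357827a
  after D2: wrote 3B at 0x00 = 827a68
  after D3: wrote 8B at 0x0f = 68a8f93bff9e4378
  after D4: wrote 3B at 0x21 = 9e4378
query mem[0x27]=0xff, mem[0x14]=0x9e, mem[0x0c]=0xff, mem[0x23]=0x78, mem[0x13]=0xff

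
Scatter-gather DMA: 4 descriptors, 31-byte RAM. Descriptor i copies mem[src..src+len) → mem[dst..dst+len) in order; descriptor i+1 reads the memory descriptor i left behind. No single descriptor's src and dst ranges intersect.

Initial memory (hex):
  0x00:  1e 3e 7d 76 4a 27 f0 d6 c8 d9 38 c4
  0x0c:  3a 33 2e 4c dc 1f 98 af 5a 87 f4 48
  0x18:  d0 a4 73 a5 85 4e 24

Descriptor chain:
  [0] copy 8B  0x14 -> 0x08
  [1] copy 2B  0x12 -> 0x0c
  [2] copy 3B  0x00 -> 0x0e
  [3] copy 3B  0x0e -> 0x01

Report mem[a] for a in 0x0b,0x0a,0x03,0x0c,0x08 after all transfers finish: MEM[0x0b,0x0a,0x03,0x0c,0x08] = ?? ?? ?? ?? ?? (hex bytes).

[0] 0x14->0x08 len=8 : 5a 87 f4 48 d0 a4 73 a5
[1] 0x12->0x0c len=2 : 98 af
[2] 0x00->0x0e len=3 : 1e 3e 7d
[3] 0x0e->0x01 len=3 : 1e 3e 7d
query mem[0x0b]=0x48, mem[0x0a]=0xf4, mem[0x03]=0x7d, mem[0x0c]=0x98, mem[0x08]=0x5a

MEM[0x0b,0x0a,0x03,0x0c,0x08] = 48 f4 7d 98 5a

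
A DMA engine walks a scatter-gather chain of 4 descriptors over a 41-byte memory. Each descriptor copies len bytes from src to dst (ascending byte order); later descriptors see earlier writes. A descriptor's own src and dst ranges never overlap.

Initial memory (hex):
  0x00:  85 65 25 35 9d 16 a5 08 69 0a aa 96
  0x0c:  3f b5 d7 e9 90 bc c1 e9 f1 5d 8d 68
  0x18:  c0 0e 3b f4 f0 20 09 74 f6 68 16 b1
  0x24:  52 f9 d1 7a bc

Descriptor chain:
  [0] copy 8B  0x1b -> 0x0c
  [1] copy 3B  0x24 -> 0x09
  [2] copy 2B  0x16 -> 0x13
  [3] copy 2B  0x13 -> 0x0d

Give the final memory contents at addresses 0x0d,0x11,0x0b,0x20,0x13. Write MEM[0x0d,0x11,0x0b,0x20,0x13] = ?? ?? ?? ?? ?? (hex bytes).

  after D0: wrote 8B at 0x0c = f4f0200974f66816
  after D1: wrote 3B at 0x09 = 52f9d1
  after D2: wrote 2B at 0x13 = 8d68
  after D3: wrote 2B at 0x0d = 8d68
query mem[0x0d]=0x8d, mem[0x11]=0xf6, mem[0x0b]=0xd1, mem[0x20]=0xf6, mem[0x13]=0x8d

MEM[0x0d,0x11,0x0b,0x20,0x13] = 8d f6 d1 f6 8d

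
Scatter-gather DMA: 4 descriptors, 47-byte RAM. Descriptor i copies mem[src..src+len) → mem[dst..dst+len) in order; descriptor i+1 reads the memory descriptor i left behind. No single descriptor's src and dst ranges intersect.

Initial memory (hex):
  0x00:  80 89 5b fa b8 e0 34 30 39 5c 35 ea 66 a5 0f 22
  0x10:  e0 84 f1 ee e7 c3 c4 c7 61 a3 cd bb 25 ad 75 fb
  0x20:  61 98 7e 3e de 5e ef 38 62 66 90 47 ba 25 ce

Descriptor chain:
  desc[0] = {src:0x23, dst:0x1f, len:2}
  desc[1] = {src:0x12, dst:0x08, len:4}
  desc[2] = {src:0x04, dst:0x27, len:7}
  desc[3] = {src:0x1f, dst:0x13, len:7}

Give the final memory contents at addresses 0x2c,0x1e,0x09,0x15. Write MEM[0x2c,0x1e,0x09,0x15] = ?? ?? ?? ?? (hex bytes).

MEM[0x2c,0x1e,0x09,0x15] = ee 75 ee 98

[0] 0x23->0x1f len=2 : 3e de
[1] 0x12->0x08 len=4 : f1 ee e7 c3
[2] 0x04->0x27 len=7 : b8 e0 34 30 f1 ee e7
[3] 0x1f->0x13 len=7 : 3e de 98 7e 3e de 5e
query mem[0x2c]=0xee, mem[0x1e]=0x75, mem[0x09]=0xee, mem[0x15]=0x98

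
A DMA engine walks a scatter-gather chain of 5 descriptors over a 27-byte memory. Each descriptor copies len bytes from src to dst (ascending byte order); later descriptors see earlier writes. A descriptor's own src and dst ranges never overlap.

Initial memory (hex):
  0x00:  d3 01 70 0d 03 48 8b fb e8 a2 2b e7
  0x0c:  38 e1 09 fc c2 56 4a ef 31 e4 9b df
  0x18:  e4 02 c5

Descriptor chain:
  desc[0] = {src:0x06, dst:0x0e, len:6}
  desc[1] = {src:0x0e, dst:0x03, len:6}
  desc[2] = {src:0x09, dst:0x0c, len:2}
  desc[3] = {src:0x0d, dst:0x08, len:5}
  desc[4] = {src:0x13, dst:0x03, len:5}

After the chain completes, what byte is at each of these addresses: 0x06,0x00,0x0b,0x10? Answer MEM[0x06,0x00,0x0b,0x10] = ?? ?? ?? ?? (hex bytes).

[0] 0x06->0x0e len=6 : 8b fb e8 a2 2b e7
[1] 0x0e->0x03 len=6 : 8b fb e8 a2 2b e7
[2] 0x09->0x0c len=2 : a2 2b
[3] 0x0d->0x08 len=5 : 2b 8b fb e8 a2
[4] 0x13->0x03 len=5 : e7 31 e4 9b df
query mem[0x06]=0x9b, mem[0x00]=0xd3, mem[0x0b]=0xe8, mem[0x10]=0xe8

MEM[0x06,0x00,0x0b,0x10] = 9b d3 e8 e8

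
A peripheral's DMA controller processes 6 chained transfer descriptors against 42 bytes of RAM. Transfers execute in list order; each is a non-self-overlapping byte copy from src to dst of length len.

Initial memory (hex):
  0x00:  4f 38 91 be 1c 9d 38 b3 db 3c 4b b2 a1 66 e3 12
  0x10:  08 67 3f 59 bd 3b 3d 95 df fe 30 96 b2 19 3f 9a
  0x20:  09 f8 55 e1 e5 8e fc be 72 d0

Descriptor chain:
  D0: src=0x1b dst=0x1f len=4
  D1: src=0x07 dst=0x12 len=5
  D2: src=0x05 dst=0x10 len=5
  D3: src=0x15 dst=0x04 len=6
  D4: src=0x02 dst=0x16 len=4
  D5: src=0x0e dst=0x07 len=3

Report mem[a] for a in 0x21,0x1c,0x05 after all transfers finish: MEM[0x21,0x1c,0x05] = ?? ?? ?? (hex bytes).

[0] 0x1b->0x1f len=4 : 96 b2 19 3f
[1] 0x07->0x12 len=5 : b3 db 3c 4b b2
[2] 0x05->0x10 len=5 : 9d 38 b3 db 3c
[3] 0x15->0x04 len=6 : 4b b2 95 df fe 30
[4] 0x02->0x16 len=4 : 91 be 4b b2
[5] 0x0e->0x07 len=3 : e3 12 9d
query mem[0x21]=0x19, mem[0x1c]=0xb2, mem[0x05]=0xb2

MEM[0x21,0x1c,0x05] = 19 b2 b2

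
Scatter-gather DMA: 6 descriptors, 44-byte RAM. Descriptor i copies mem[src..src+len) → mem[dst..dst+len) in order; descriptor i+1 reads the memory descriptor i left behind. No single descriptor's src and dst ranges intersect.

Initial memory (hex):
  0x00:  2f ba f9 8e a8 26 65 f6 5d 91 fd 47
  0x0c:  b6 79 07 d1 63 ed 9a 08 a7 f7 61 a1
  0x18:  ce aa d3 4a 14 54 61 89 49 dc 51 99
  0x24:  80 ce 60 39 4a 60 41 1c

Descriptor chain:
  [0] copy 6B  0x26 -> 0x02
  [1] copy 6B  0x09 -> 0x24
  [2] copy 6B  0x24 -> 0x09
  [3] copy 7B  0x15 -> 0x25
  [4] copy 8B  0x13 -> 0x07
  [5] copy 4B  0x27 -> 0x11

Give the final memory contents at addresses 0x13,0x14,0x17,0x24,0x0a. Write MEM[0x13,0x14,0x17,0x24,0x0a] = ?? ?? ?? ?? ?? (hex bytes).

MEM[0x13,0x14,0x17,0x24,0x0a] = aa d3 a1 91 61

  after D0: wrote 6B at 0x02 = 60394a60411c
  after D1: wrote 6B at 0x24 = 91fd47b67907
  after D2: wrote 6B at 0x09 = 91fd47b67907
  after D3: wrote 7B at 0x25 = f761a1ceaad34a
  after D4: wrote 8B at 0x07 = 08a7f761a1ceaad3
  after D5: wrote 4B at 0x11 = a1ceaad3
query mem[0x13]=0xaa, mem[0x14]=0xd3, mem[0x17]=0xa1, mem[0x24]=0x91, mem[0x0a]=0x61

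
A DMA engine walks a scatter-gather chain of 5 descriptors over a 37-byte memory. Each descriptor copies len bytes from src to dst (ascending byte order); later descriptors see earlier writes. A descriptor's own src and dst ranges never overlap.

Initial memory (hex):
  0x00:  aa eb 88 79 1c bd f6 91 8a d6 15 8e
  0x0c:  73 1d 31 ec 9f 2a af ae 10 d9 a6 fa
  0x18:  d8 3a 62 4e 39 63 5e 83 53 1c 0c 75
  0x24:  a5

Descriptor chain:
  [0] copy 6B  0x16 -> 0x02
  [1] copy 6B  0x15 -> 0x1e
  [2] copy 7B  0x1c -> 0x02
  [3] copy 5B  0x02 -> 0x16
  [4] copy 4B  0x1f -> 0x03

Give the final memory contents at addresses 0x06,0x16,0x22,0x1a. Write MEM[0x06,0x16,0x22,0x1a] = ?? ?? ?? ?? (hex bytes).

MEM[0x06,0x16,0x22,0x1a] = 3a 39 3a fa

  after D0: wrote 6B at 0x02 = a6fad83a624e
  after D1: wrote 6B at 0x1e = d9a6fad83a62
  after D2: wrote 7B at 0x02 = 3963d9a6fad83a
  after D3: wrote 5B at 0x16 = 3963d9a6fa
  after D4: wrote 4B at 0x03 = a6fad83a
query mem[0x06]=0x3a, mem[0x16]=0x39, mem[0x22]=0x3a, mem[0x1a]=0xfa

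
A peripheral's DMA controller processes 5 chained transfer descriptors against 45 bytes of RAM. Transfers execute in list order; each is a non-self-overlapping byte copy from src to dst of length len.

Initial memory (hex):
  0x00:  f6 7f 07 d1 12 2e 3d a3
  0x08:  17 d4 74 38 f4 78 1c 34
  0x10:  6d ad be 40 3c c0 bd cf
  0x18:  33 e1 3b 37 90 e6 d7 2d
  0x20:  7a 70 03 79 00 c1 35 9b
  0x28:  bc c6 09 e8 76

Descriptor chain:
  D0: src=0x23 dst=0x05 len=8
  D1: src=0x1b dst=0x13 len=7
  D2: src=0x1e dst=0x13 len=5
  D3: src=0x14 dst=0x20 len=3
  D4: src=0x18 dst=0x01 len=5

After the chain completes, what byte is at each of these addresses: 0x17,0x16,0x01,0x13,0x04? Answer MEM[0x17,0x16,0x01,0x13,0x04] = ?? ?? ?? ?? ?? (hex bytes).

D0: mem[0x05..0x0c] <- [79 00 c1 35 9b bc c6 09]
D1: mem[0x13..0x19] <- [37 90 e6 d7 2d 7a 70]
D2: mem[0x13..0x17] <- [d7 2d 7a 70 03]
D3: mem[0x20..0x22] <- [2d 7a 70]
D4: mem[0x01..0x05] <- [7a 70 3b 37 90]
query mem[0x17]=0x03, mem[0x16]=0x70, mem[0x01]=0x7a, mem[0x13]=0xd7, mem[0x04]=0x37

MEM[0x17,0x16,0x01,0x13,0x04] = 03 70 7a d7 37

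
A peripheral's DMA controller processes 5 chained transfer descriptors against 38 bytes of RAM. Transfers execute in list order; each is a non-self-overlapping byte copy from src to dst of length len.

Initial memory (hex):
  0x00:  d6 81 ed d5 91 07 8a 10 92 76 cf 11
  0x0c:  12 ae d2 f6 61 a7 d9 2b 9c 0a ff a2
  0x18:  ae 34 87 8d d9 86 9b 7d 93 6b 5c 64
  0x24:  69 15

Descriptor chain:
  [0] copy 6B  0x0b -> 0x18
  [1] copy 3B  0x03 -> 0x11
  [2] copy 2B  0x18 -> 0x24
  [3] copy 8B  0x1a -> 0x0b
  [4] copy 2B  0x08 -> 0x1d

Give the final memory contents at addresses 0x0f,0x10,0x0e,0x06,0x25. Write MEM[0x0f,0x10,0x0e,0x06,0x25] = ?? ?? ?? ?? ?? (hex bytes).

#0 dst[0x18+6] := {0x11,0x12,0xae,0xd2,0xf6,0x61}
#1 dst[0x11+3] := {0xd5,0x91,0x07}
#2 dst[0x24+2] := {0x11,0x12}
#3 dst[0x0b+8] := {0xae,0xd2,0xf6,0x61,0x9b,0x7d,0x93,0x6b}
#4 dst[0x1d+2] := {0x92,0x76}
query mem[0x0f]=0x9b, mem[0x10]=0x7d, mem[0x0e]=0x61, mem[0x06]=0x8a, mem[0x25]=0x12

MEM[0x0f,0x10,0x0e,0x06,0x25] = 9b 7d 61 8a 12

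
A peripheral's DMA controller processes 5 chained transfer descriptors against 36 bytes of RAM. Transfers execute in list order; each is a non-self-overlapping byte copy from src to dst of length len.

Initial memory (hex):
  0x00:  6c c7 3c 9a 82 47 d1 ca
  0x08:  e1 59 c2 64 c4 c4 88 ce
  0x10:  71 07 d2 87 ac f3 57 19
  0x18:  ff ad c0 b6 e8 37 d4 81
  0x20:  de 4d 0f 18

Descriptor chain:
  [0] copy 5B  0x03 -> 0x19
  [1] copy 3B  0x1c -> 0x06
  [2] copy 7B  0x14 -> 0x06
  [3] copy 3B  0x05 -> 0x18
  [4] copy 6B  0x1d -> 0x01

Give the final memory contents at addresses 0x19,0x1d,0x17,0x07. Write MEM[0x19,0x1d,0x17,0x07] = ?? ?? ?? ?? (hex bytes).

  after D0: wrote 5B at 0x19 = 9a8247d1ca
  after D1: wrote 3B at 0x06 = d1cad4
  after D2: wrote 7B at 0x06 = acf35719ff9a82
  after D3: wrote 3B at 0x18 = 47acf3
  after D4: wrote 6B at 0x01 = cad481de4d0f
query mem[0x19]=0xac, mem[0x1d]=0xca, mem[0x17]=0x19, mem[0x07]=0xf3

MEM[0x19,0x1d,0x17,0x07] = ac ca 19 f3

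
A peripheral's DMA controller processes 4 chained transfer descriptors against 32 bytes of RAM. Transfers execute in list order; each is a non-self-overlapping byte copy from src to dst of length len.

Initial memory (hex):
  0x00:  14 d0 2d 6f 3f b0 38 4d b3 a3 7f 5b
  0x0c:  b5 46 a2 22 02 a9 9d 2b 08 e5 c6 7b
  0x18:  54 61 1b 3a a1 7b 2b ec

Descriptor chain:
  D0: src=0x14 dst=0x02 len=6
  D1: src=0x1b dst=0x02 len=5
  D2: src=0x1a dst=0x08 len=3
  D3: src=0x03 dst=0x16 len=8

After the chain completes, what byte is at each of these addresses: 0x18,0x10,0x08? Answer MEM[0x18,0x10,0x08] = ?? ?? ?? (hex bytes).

D0: mem[0x02..0x07] <- [08 e5 c6 7b 54 61]
D1: mem[0x02..0x06] <- [3a a1 7b 2b ec]
D2: mem[0x08..0x0a] <- [1b 3a a1]
D3: mem[0x16..0x1d] <- [a1 7b 2b ec 61 1b 3a a1]
query mem[0x18]=0x2b, mem[0x10]=0x02, mem[0x08]=0x1b

MEM[0x18,0x10,0x08] = 2b 02 1b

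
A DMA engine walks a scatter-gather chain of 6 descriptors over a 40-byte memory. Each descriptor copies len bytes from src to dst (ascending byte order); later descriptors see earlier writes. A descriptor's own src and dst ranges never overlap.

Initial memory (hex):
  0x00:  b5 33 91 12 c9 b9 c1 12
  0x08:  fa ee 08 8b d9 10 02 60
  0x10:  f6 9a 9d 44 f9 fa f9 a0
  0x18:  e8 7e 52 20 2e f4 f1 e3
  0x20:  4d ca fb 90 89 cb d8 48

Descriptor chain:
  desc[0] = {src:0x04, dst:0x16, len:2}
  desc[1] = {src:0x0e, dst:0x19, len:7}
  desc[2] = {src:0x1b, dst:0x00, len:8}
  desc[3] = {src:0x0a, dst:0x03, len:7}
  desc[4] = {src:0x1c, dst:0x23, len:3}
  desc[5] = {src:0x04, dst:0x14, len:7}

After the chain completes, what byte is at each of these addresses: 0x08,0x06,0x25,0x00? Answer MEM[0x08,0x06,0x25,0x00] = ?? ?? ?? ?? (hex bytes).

MEM[0x08,0x06,0x25,0x00] = 60 10 44 f6

#0 dst[0x16+2] := {0xc9,0xb9}
#1 dst[0x19+7] := {0x02,0x60,0xf6,0x9a,0x9d,0x44,0xf9}
#2 dst[0x00+8] := {0xf6,0x9a,0x9d,0x44,0xf9,0x4d,0xca,0xfb}
#3 dst[0x03+7] := {0x08,0x8b,0xd9,0x10,0x02,0x60,0xf6}
#4 dst[0x23+3] := {0x9a,0x9d,0x44}
#5 dst[0x14+7] := {0x8b,0xd9,0x10,0x02,0x60,0xf6,0x08}
query mem[0x08]=0x60, mem[0x06]=0x10, mem[0x25]=0x44, mem[0x00]=0xf6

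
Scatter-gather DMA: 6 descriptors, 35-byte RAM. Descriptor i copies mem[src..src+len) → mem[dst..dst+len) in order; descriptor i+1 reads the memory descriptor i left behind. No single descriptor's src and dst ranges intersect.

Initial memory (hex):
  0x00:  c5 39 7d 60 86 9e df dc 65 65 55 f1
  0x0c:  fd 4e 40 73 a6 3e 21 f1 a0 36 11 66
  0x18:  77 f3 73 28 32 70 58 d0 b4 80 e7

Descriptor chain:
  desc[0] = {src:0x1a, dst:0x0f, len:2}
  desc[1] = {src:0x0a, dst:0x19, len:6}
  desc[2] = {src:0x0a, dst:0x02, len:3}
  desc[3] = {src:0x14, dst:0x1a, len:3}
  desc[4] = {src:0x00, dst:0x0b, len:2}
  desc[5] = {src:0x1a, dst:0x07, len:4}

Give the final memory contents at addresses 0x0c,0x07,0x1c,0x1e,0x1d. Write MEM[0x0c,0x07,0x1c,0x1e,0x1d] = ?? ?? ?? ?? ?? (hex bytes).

MEM[0x0c,0x07,0x1c,0x1e,0x1d] = 39 a0 11 73 40

[0] 0x1a->0x0f len=2 : 73 28
[1] 0x0a->0x19 len=6 : 55 f1 fd 4e 40 73
[2] 0x0a->0x02 len=3 : 55 f1 fd
[3] 0x14->0x1a len=3 : a0 36 11
[4] 0x00->0x0b len=2 : c5 39
[5] 0x1a->0x07 len=4 : a0 36 11 40
query mem[0x0c]=0x39, mem[0x07]=0xa0, mem[0x1c]=0x11, mem[0x1e]=0x73, mem[0x1d]=0x40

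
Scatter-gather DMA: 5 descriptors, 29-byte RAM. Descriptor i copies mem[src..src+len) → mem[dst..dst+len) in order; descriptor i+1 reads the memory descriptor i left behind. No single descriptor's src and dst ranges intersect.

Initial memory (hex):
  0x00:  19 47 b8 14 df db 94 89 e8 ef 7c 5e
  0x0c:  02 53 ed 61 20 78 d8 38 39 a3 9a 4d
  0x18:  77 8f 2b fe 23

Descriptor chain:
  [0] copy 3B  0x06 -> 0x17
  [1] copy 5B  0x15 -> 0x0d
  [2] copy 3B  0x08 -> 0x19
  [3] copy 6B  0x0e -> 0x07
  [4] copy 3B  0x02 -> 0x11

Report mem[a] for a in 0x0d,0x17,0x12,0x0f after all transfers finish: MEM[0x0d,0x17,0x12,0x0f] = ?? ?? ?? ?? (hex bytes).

MEM[0x0d,0x17,0x12,0x0f] = a3 94 14 94

  after D0: wrote 3B at 0x17 = 9489e8
  after D1: wrote 5B at 0x0d = a39a9489e8
  after D2: wrote 3B at 0x19 = e8ef7c
  after D3: wrote 6B at 0x07 = 9a9489e8d838
  after D4: wrote 3B at 0x11 = b814df
query mem[0x0d]=0xa3, mem[0x17]=0x94, mem[0x12]=0x14, mem[0x0f]=0x94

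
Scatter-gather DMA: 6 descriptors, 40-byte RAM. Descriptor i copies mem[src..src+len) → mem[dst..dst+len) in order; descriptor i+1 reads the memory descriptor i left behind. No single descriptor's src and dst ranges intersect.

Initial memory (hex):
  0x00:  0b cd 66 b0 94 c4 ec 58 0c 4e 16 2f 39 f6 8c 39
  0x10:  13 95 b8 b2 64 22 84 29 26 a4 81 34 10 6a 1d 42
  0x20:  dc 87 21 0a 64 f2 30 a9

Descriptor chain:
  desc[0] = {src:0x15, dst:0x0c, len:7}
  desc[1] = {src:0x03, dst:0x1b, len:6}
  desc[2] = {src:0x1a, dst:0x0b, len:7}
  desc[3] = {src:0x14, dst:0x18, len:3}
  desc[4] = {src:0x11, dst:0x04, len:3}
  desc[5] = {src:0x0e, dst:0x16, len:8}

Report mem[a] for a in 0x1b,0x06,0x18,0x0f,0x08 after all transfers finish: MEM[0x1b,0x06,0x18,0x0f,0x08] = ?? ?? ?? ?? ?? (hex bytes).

#0 dst[0x0c+7] := {0x22,0x84,0x29,0x26,0xa4,0x81,0x34}
#1 dst[0x1b+6] := {0xb0,0x94,0xc4,0xec,0x58,0x0c}
#2 dst[0x0b+7] := {0x81,0xb0,0x94,0xc4,0xec,0x58,0x0c}
#3 dst[0x18+3] := {0x64,0x22,0x84}
#4 dst[0x04+3] := {0x0c,0x34,0xb2}
#5 dst[0x16+8] := {0xc4,0xec,0x58,0x0c,0x34,0xb2,0x64,0x22}
query mem[0x1b]=0xb2, mem[0x06]=0xb2, mem[0x18]=0x58, mem[0x0f]=0xec, mem[0x08]=0x0c

MEM[0x1b,0x06,0x18,0x0f,0x08] = b2 b2 58 ec 0c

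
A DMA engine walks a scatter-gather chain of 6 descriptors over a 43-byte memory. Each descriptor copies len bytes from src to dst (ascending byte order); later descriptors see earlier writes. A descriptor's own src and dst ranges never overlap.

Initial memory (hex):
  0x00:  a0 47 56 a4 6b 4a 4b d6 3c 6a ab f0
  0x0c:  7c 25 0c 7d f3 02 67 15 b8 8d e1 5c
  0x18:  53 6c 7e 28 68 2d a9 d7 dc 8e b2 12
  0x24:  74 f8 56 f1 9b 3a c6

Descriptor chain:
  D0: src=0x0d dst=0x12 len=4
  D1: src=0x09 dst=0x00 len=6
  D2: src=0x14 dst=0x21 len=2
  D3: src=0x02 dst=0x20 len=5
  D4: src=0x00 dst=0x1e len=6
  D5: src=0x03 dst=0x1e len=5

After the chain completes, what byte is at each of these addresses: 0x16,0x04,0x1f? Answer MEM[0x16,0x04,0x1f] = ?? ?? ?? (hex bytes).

D0: mem[0x12..0x15] <- [25 0c 7d f3]
D1: mem[0x00..0x05] <- [6a ab f0 7c 25 0c]
D2: mem[0x21..0x22] <- [7d f3]
D3: mem[0x20..0x24] <- [f0 7c 25 0c 4b]
D4: mem[0x1e..0x23] <- [6a ab f0 7c 25 0c]
D5: mem[0x1e..0x22] <- [7c 25 0c 4b d6]
query mem[0x16]=0xe1, mem[0x04]=0x25, mem[0x1f]=0x25

MEM[0x16,0x04,0x1f] = e1 25 25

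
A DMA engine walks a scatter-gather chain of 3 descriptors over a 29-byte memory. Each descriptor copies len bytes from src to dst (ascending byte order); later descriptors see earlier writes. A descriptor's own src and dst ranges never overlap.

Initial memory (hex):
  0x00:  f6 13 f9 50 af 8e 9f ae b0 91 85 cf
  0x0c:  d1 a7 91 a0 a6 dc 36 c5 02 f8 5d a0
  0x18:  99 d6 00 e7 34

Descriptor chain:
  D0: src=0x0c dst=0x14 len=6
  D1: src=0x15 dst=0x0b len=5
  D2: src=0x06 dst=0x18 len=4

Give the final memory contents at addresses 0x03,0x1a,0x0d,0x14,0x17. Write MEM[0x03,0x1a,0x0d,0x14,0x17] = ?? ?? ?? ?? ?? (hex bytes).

MEM[0x03,0x1a,0x0d,0x14,0x17] = 50 b0 a0 d1 a0

#0 dst[0x14+6] := {0xd1,0xa7,0x91,0xa0,0xa6,0xdc}
#1 dst[0x0b+5] := {0xa7,0x91,0xa0,0xa6,0xdc}
#2 dst[0x18+4] := {0x9f,0xae,0xb0,0x91}
query mem[0x03]=0x50, mem[0x1a]=0xb0, mem[0x0d]=0xa0, mem[0x14]=0xd1, mem[0x17]=0xa0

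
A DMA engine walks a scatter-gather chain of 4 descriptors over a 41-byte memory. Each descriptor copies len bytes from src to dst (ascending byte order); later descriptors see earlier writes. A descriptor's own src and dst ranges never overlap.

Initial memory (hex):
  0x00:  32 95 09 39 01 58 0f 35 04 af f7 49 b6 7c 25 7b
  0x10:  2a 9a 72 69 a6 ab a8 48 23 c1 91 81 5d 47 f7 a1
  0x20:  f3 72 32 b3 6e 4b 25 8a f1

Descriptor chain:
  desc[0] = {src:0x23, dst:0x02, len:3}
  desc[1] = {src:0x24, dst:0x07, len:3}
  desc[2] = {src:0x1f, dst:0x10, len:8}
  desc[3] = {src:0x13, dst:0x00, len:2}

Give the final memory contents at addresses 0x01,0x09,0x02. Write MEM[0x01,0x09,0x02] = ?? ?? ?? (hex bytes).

#0 dst[0x02+3] := {0xb3,0x6e,0x4b}
#1 dst[0x07+3] := {0x6e,0x4b,0x25}
#2 dst[0x10+8] := {0xa1,0xf3,0x72,0x32,0xb3,0x6e,0x4b,0x25}
#3 dst[0x00+2] := {0x32,0xb3}
query mem[0x01]=0xb3, mem[0x09]=0x25, mem[0x02]=0xb3

MEM[0x01,0x09,0x02] = b3 25 b3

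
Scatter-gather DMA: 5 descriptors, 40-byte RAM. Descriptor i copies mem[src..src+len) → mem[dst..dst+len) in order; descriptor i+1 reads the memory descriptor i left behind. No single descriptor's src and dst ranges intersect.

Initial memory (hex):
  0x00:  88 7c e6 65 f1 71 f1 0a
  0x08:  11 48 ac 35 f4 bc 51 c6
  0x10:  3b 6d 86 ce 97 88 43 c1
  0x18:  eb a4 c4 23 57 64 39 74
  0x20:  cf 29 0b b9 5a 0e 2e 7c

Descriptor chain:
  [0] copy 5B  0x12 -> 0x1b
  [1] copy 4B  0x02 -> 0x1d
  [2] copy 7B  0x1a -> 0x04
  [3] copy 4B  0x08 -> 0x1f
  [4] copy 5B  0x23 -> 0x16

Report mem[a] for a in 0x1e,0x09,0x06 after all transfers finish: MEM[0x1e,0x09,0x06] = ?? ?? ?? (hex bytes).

MEM[0x1e,0x09,0x06] = 65 f1 ce

#0 dst[0x1b+5] := {0x86,0xce,0x97,0x88,0x43}
#1 dst[0x1d+4] := {0xe6,0x65,0xf1,0x71}
#2 dst[0x04+7] := {0xc4,0x86,0xce,0xe6,0x65,0xf1,0x71}
#3 dst[0x1f+4] := {0x65,0xf1,0x71,0x35}
#4 dst[0x16+5] := {0xb9,0x5a,0x0e,0x2e,0x7c}
query mem[0x1e]=0x65, mem[0x09]=0xf1, mem[0x06]=0xce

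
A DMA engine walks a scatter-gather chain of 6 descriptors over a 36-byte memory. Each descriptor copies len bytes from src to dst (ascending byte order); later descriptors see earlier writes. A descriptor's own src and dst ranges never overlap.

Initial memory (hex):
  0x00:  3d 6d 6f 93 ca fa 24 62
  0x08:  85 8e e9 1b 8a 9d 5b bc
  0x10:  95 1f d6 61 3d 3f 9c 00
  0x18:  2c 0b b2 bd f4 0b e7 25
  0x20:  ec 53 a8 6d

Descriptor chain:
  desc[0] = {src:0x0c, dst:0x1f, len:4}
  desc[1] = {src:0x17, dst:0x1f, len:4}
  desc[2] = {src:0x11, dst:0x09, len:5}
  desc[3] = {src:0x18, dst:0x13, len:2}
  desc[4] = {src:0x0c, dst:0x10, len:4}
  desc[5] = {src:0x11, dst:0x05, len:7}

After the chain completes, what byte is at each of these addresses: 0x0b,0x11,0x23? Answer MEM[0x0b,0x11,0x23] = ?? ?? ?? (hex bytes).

  after D0: wrote 4B at 0x1f = 8a9d5bbc
  after D1: wrote 4B at 0x1f = 002c0bb2
  after D2: wrote 5B at 0x09 = 1fd6613d3f
  after D3: wrote 2B at 0x13 = 2c0b
  after D4: wrote 4B at 0x10 = 3d3f5bbc
  after D5: wrote 7B at 0x05 = 3f5bbc0b3f9c00
query mem[0x0b]=0x00, mem[0x11]=0x3f, mem[0x23]=0x6d

MEM[0x0b,0x11,0x23] = 00 3f 6d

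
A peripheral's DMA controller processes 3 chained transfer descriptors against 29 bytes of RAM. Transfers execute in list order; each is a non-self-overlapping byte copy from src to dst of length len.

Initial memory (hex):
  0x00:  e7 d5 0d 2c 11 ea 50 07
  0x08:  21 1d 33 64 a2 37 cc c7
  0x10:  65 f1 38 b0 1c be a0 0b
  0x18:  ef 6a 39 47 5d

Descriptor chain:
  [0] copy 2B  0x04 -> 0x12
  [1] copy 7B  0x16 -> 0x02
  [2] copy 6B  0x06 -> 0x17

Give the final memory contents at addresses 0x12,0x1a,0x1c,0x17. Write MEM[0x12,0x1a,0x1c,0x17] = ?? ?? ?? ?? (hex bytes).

MEM[0x12,0x1a,0x1c,0x17] = 11 1d 64 39

D0: mem[0x12..0x13] <- [11 ea]
D1: mem[0x02..0x08] <- [a0 0b ef 6a 39 47 5d]
D2: mem[0x17..0x1c] <- [39 47 5d 1d 33 64]
query mem[0x12]=0x11, mem[0x1a]=0x1d, mem[0x1c]=0x64, mem[0x17]=0x39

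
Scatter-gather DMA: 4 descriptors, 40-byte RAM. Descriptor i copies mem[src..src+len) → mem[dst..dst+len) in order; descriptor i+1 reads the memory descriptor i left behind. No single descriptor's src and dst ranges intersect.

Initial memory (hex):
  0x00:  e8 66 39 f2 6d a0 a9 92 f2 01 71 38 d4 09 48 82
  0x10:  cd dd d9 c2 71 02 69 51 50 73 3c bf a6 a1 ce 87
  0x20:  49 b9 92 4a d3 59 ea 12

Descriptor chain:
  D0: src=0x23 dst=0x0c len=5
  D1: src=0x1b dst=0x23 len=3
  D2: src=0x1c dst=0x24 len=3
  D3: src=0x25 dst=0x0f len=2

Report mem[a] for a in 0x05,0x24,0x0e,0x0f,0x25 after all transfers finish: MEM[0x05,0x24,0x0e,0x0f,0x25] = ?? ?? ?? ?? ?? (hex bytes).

  after D0: wrote 5B at 0x0c = 4ad359ea12
  after D1: wrote 3B at 0x23 = bfa6a1
  after D2: wrote 3B at 0x24 = a6a1ce
  after D3: wrote 2B at 0x0f = a1ce
query mem[0x05]=0xa0, mem[0x24]=0xa6, mem[0x0e]=0x59, mem[0x0f]=0xa1, mem[0x25]=0xa1

MEM[0x05,0x24,0x0e,0x0f,0x25] = a0 a6 59 a1 a1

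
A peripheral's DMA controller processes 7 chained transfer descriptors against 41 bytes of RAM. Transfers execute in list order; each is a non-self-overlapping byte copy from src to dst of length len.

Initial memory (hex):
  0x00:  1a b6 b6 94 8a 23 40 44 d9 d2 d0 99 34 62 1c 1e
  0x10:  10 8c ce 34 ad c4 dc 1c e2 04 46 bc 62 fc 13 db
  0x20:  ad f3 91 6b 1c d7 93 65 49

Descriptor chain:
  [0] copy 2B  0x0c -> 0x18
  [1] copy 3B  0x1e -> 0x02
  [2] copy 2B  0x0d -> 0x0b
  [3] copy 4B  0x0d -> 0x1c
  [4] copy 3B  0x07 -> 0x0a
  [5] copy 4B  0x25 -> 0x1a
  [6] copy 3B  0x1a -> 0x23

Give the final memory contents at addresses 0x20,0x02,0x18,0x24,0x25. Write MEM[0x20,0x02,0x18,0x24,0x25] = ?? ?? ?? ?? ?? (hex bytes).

MEM[0x20,0x02,0x18,0x24,0x25] = ad 13 34 93 65

#0 dst[0x18+2] := {0x34,0x62}
#1 dst[0x02+3] := {0x13,0xdb,0xad}
#2 dst[0x0b+2] := {0x62,0x1c}
#3 dst[0x1c+4] := {0x62,0x1c,0x1e,0x10}
#4 dst[0x0a+3] := {0x44,0xd9,0xd2}
#5 dst[0x1a+4] := {0xd7,0x93,0x65,0x49}
#6 dst[0x23+3] := {0xd7,0x93,0x65}
query mem[0x20]=0xad, mem[0x02]=0x13, mem[0x18]=0x34, mem[0x24]=0x93, mem[0x25]=0x65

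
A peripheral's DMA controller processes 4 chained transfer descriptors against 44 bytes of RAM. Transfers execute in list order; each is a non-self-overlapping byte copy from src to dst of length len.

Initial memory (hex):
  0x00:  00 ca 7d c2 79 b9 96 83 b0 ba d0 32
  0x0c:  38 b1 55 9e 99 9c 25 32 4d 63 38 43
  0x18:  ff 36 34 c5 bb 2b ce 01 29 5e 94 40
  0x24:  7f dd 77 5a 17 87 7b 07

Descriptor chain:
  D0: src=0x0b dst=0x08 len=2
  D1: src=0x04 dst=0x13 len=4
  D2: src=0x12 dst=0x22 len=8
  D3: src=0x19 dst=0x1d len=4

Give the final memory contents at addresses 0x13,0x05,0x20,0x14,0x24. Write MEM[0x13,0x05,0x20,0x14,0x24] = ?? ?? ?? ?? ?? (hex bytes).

#0 dst[0x08+2] := {0x32,0x38}
#1 dst[0x13+4] := {0x79,0xb9,0x96,0x83}
#2 dst[0x22+8] := {0x25,0x79,0xb9,0x96,0x83,0x43,0xff,0x36}
#3 dst[0x1d+4] := {0x36,0x34,0xc5,0xbb}
query mem[0x13]=0x79, mem[0x05]=0xb9, mem[0x20]=0xbb, mem[0x14]=0xb9, mem[0x24]=0xb9

MEM[0x13,0x05,0x20,0x14,0x24] = 79 b9 bb b9 b9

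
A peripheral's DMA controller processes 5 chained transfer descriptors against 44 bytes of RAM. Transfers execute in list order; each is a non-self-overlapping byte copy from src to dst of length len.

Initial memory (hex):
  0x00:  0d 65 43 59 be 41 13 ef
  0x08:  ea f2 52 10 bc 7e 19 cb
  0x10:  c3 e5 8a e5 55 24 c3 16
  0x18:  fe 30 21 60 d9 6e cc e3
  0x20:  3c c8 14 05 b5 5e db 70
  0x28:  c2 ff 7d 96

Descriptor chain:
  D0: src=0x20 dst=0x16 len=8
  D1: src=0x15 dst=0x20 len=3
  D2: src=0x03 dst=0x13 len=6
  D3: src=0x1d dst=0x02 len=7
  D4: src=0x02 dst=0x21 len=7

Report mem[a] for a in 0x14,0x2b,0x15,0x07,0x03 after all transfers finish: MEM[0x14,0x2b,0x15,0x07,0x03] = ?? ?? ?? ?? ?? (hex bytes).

MEM[0x14,0x2b,0x15,0x07,0x03] = be 96 41 c8 cc

  after D0: wrote 8B at 0x16 = 3cc81405b55edb70
  after D1: wrote 3B at 0x20 = 243cc8
  after D2: wrote 6B at 0x13 = 59be4113efea
  after D3: wrote 7B at 0x02 = 70cce3243cc805
  after D4: wrote 7B at 0x21 = 70cce3243cc805
query mem[0x14]=0xbe, mem[0x2b]=0x96, mem[0x15]=0x41, mem[0x07]=0xc8, mem[0x03]=0xcc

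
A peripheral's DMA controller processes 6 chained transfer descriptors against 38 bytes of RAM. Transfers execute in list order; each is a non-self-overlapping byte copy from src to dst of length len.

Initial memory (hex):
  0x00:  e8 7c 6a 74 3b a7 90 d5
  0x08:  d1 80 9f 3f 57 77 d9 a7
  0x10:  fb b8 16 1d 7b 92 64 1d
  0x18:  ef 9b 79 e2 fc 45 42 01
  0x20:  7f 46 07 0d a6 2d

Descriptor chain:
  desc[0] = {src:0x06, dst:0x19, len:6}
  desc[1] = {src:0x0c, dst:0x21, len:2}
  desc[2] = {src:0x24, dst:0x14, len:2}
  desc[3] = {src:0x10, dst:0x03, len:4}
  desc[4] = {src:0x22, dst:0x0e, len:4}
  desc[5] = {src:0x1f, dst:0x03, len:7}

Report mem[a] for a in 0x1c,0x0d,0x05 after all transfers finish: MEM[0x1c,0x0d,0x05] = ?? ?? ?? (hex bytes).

MEM[0x1c,0x0d,0x05] = 80 77 57

D0: mem[0x19..0x1e] <- [90 d5 d1 80 9f 3f]
D1: mem[0x21..0x22] <- [57 77]
D2: mem[0x14..0x15] <- [a6 2d]
D3: mem[0x03..0x06] <- [fb b8 16 1d]
D4: mem[0x0e..0x11] <- [77 0d a6 2d]
D5: mem[0x03..0x09] <- [01 7f 57 77 0d a6 2d]
query mem[0x1c]=0x80, mem[0x0d]=0x77, mem[0x05]=0x57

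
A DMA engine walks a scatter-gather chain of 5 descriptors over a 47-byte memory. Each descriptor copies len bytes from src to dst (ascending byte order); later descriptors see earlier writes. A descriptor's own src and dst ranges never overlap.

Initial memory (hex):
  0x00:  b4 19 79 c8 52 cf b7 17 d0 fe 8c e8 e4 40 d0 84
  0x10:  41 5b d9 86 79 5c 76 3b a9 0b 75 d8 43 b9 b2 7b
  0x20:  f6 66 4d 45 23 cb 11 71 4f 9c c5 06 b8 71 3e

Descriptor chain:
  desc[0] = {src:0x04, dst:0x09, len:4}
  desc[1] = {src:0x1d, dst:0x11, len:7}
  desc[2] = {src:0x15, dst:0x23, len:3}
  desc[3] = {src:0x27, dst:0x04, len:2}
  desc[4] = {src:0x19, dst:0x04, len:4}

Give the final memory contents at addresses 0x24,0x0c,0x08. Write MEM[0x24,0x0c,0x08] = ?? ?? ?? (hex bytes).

#0 dst[0x09+4] := {0x52,0xcf,0xb7,0x17}
#1 dst[0x11+7] := {0xb9,0xb2,0x7b,0xf6,0x66,0x4d,0x45}
#2 dst[0x23+3] := {0x66,0x4d,0x45}
#3 dst[0x04+2] := {0x71,0x4f}
#4 dst[0x04+4] := {0x0b,0x75,0xd8,0x43}
query mem[0x24]=0x4d, mem[0x0c]=0x17, mem[0x08]=0xd0

MEM[0x24,0x0c,0x08] = 4d 17 d0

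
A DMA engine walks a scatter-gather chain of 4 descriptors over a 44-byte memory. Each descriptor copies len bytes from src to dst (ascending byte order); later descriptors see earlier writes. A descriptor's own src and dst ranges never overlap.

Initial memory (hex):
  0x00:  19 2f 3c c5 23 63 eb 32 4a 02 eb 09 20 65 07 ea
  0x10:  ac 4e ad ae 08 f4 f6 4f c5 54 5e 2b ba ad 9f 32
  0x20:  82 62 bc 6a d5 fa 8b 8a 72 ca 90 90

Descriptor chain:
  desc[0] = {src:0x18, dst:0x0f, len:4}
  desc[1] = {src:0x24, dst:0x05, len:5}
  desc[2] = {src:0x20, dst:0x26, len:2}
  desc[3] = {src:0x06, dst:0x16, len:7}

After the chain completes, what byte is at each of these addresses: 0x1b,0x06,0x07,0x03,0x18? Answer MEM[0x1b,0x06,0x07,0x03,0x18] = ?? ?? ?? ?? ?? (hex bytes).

#0 dst[0x0f+4] := {0xc5,0x54,0x5e,0x2b}
#1 dst[0x05+5] := {0xd5,0xfa,0x8b,0x8a,0x72}
#2 dst[0x26+2] := {0x82,0x62}
#3 dst[0x16+7] := {0xfa,0x8b,0x8a,0x72,0xeb,0x09,0x20}
query mem[0x1b]=0x09, mem[0x06]=0xfa, mem[0x07]=0x8b, mem[0x03]=0xc5, mem[0x18]=0x8a

MEM[0x1b,0x06,0x07,0x03,0x18] = 09 fa 8b c5 8a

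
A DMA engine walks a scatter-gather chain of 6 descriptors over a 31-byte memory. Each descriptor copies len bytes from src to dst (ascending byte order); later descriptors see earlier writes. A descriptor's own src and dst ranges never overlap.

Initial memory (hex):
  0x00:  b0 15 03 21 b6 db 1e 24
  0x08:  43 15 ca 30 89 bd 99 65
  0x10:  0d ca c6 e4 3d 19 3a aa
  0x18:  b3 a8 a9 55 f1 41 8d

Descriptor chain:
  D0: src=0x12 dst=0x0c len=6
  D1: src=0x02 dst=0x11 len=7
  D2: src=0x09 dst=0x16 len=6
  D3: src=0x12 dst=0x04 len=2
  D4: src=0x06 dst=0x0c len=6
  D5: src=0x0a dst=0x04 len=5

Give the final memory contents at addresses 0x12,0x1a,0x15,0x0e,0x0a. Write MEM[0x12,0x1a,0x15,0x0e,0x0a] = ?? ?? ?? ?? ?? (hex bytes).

MEM[0x12,0x1a,0x15,0x0e,0x0a] = 21 e4 1e 43 ca

[0] 0x12->0x0c len=6 : c6 e4 3d 19 3a aa
[1] 0x02->0x11 len=7 : 03 21 b6 db 1e 24 43
[2] 0x09->0x16 len=6 : 15 ca 30 c6 e4 3d
[3] 0x12->0x04 len=2 : 21 b6
[4] 0x06->0x0c len=6 : 1e 24 43 15 ca 30
[5] 0x0a->0x04 len=5 : ca 30 1e 24 43
query mem[0x12]=0x21, mem[0x1a]=0xe4, mem[0x15]=0x1e, mem[0x0e]=0x43, mem[0x0a]=0xca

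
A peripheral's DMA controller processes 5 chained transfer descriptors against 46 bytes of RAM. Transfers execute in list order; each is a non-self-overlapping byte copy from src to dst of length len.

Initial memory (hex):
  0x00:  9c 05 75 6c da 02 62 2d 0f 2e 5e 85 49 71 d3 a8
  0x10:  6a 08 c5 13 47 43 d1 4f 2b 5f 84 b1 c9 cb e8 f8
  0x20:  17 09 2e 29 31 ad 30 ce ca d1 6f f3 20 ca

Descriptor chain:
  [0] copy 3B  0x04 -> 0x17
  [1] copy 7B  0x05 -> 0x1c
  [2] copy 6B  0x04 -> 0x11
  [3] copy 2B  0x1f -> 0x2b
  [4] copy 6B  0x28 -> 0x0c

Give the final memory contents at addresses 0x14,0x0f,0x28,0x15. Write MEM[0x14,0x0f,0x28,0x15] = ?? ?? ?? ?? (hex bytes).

[0] 0x04->0x17 len=3 : da 02 62
[1] 0x05->0x1c len=7 : 02 62 2d 0f 2e 5e 85
[2] 0x04->0x11 len=6 : da 02 62 2d 0f 2e
[3] 0x1f->0x2b len=2 : 0f 2e
[4] 0x28->0x0c len=6 : ca d1 6f 0f 2e ca
query mem[0x14]=0x2d, mem[0x0f]=0x0f, mem[0x28]=0xca, mem[0x15]=0x0f

MEM[0x14,0x0f,0x28,0x15] = 2d 0f ca 0f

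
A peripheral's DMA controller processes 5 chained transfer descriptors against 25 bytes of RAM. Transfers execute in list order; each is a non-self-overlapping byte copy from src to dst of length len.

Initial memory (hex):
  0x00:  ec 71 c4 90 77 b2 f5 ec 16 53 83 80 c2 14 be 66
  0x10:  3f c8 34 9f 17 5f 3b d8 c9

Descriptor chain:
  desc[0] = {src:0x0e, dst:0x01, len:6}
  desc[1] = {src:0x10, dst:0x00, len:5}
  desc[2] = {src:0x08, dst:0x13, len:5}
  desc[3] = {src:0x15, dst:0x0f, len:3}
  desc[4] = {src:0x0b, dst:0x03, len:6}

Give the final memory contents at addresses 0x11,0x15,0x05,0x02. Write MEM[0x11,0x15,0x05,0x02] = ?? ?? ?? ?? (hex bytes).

MEM[0x11,0x15,0x05,0x02] = c2 83 14 34

#0 dst[0x01+6] := {0xbe,0x66,0x3f,0xc8,0x34,0x9f}
#1 dst[0x00+5] := {0x3f,0xc8,0x34,0x9f,0x17}
#2 dst[0x13+5] := {0x16,0x53,0x83,0x80,0xc2}
#3 dst[0x0f+3] := {0x83,0x80,0xc2}
#4 dst[0x03+6] := {0x80,0xc2,0x14,0xbe,0x83,0x80}
query mem[0x11]=0xc2, mem[0x15]=0x83, mem[0x05]=0x14, mem[0x02]=0x34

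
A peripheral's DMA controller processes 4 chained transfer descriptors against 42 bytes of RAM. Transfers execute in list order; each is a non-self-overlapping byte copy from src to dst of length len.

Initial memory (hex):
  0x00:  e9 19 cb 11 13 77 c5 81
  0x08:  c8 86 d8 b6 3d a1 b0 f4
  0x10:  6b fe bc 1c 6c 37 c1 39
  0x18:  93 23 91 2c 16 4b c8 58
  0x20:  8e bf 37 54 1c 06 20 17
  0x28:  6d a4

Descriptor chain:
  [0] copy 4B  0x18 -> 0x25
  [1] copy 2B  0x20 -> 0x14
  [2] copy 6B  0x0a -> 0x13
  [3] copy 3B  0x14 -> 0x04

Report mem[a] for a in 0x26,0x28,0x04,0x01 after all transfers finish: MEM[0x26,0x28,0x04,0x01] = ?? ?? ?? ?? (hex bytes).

  after D0: wrote 4B at 0x25 = 9323912c
  after D1: wrote 2B at 0x14 = 8ebf
  after D2: wrote 6B at 0x13 = d8b63da1b0f4
  after D3: wrote 3B at 0x04 = b63da1
query mem[0x26]=0x23, mem[0x28]=0x2c, mem[0x04]=0xb6, mem[0x01]=0x19

MEM[0x26,0x28,0x04,0x01] = 23 2c b6 19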